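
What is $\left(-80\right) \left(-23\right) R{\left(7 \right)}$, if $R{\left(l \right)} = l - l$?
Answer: $0$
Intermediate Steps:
$R{\left(l \right)} = 0$
$\left(-80\right) \left(-23\right) R{\left(7 \right)} = \left(-80\right) \left(-23\right) 0 = 1840 \cdot 0 = 0$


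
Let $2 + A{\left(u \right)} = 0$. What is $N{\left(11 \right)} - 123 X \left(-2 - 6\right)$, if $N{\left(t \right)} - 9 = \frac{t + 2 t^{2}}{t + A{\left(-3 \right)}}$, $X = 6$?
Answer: $\frac{53470}{9} \approx 5941.1$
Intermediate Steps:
$A{\left(u \right)} = -2$ ($A{\left(u \right)} = -2 + 0 = -2$)
$N{\left(t \right)} = 9 + \frac{t + 2 t^{2}}{-2 + t}$ ($N{\left(t \right)} = 9 + \frac{t + 2 t^{2}}{t - 2} = 9 + \frac{t + 2 t^{2}}{-2 + t}$)
$N{\left(11 \right)} - 123 X \left(-2 - 6\right) = \frac{2 \left(-9 + 11^{2} + 5 \cdot 11\right)}{-2 + 11} - 123 \cdot 6 \left(-2 - 6\right) = \frac{2 \left(-9 + 121 + 55\right)}{9} - 123 \cdot 6 \left(-8\right) = 2 \cdot \frac{1}{9} \cdot 167 - -5904 = \frac{334}{9} + 5904 = \frac{53470}{9}$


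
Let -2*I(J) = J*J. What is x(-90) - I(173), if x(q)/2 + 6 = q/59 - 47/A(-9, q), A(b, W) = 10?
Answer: 8814629/590 ≈ 14940.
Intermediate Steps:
I(J) = -J²/2 (I(J) = -J*J/2 = -J²/2)
x(q) = -107/5 + 2*q/59 (x(q) = -12 + 2*(q/59 - 47/10) = -12 + 2*(-47/10 + q/59) = -12 + (-47/5 + 2*q/59) = -107/5 + 2*q/59)
x(-90) - I(173) = (-107/5 + (2/59)*(-90)) - (-1)*173²/2 = (-107/5 - 180/59) - (-1)*29929/2 = -7213/295 - 1*(-29929/2) = -7213/295 + 29929/2 = 8814629/590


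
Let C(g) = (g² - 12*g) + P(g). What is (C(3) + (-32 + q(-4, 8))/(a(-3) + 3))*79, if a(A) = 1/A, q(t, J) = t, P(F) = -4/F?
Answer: -19829/6 ≈ -3304.8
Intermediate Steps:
C(g) = g² - 12*g - 4/g (C(g) = (g² - 12*g) - 4/g = g² - 12*g - 4/g)
(C(3) + (-32 + q(-4, 8))/(a(-3) + 3))*79 = ((-4 + 3²*(-12 + 3))/3 + (-32 - 4)/(1/(-3) + 3))*79 = ((-4 + 9*(-9))/3 - 36/(-⅓ + 3))*79 = ((-4 - 81)/3 - 36/8/3)*79 = ((⅓)*(-85) - 36*3/8)*79 = (-85/3 - 27/2)*79 = -251/6*79 = -19829/6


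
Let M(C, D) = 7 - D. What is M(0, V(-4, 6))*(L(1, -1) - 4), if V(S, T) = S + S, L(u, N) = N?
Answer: -75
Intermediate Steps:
V(S, T) = 2*S
M(0, V(-4, 6))*(L(1, -1) - 4) = (7 - 2*(-4))*(-1 - 4) = (7 - 1*(-8))*(-5) = (7 + 8)*(-5) = 15*(-5) = -75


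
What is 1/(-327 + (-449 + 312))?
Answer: -1/464 ≈ -0.0021552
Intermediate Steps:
1/(-327 + (-449 + 312)) = 1/(-327 - 137) = 1/(-464) = -1/464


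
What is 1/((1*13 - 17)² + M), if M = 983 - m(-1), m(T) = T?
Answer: 1/1000 ≈ 0.0010000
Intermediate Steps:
M = 984 (M = 983 - 1*(-1) = 983 + 1 = 984)
1/((1*13 - 17)² + M) = 1/((1*13 - 17)² + 984) = 1/((13 - 17)² + 984) = 1/((-4)² + 984) = 1/(16 + 984) = 1/1000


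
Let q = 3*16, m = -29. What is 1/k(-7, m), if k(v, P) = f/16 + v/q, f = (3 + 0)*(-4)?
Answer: -48/43 ≈ -1.1163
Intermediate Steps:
f = -12 (f = 3*(-4) = -12)
q = 48
k(v, P) = -¾ + v/48 (k(v, P) = -12/16 + v/48 = -12*1/16 + v*(1/48) = -¾ + v/48)
1/k(-7, m) = 1/(-¾ + (1/48)*(-7)) = 1/(-¾ - 7/48) = 1/(-43/48) = -48/43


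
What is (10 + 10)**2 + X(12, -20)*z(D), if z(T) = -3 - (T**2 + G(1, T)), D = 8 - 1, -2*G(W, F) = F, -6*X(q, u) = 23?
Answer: 7031/12 ≈ 585.92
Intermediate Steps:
X(q, u) = -23/6 (X(q, u) = -1/6*23 = -23/6)
G(W, F) = -F/2
D = 7
z(T) = -3 + T/2 - T**2 (z(T) = -3 - (T**2 - T/2) = -3 + (T/2 - T**2) = -3 + T/2 - T**2)
(10 + 10)**2 + X(12, -20)*z(D) = (10 + 10)**2 - 23*(-3 + (1/2)*7 - 1*7**2)/6 = 20**2 - 23*(-3 + 7/2 - 1*49)/6 = 400 - 23*(-3 + 7/2 - 49)/6 = 400 - 23/6*(-97/2) = 400 + 2231/12 = 7031/12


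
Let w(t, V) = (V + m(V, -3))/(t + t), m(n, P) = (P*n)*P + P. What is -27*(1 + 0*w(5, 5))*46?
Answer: -1242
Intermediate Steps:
m(n, P) = P + n*P² (m(n, P) = n*P² + P = P + n*P²)
w(t, V) = (-3 + 10*V)/(2*t) (w(t, V) = (V - 3*(1 - 3*V))/(t + t) = (V + (-3 + 9*V))/((2*t)) = (-3 + 10*V)*(1/(2*t)) = (-3 + 10*V)/(2*t))
-27*(1 + 0*w(5, 5))*46 = -27*(1 + 0*((½)*(-3 + 10*5)/5))*46 = -27*(1 + 0*((½)*(⅕)*(-3 + 50)))*46 = -27*(1 + 0*((½)*(⅕)*47))*46 = -27*(1 + 0*(47/10))*46 = -27*(1 + 0)*46 = -27*1*46 = -27*46 = -1242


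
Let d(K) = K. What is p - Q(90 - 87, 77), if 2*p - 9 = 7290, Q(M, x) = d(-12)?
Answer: 7323/2 ≈ 3661.5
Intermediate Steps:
Q(M, x) = -12
p = 7299/2 (p = 9/2 + (½)*7290 = 9/2 + 3645 = 7299/2 ≈ 3649.5)
p - Q(90 - 87, 77) = 7299/2 - 1*(-12) = 7299/2 + 12 = 7323/2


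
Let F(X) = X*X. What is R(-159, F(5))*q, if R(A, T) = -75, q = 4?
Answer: -300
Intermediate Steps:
F(X) = X²
R(-159, F(5))*q = -75*4 = -300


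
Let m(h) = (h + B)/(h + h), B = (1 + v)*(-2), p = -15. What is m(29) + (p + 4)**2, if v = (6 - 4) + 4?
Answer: 7033/58 ≈ 121.26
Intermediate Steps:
v = 6 (v = 2 + 4 = 6)
B = -14 (B = (1 + 6)*(-2) = 7*(-2) = -14)
m(h) = (-14 + h)/(2*h) (m(h) = (h - 14)/(h + h) = (-14 + h)/((2*h)) = (-14 + h)*(1/(2*h)) = (-14 + h)/(2*h))
m(29) + (p + 4)**2 = (1/2)*(-14 + 29)/29 + (-15 + 4)**2 = (1/2)*(1/29)*15 + (-11)**2 = 15/58 + 121 = 7033/58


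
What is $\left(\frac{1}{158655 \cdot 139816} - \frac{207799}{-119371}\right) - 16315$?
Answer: $- \frac{6170951965010539187}{378278300056440} \approx -16313.0$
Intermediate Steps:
$\left(\frac{1}{158655 \cdot 139816} - \frac{207799}{-119371}\right) - 16315 = \left(\frac{1}{158655} \cdot \frac{1}{139816} - - \frac{207799}{119371}\right) - 16315 = \left(\frac{1}{22182507480} + \frac{207799}{119371}\right) - 16315 = \frac{658500410279413}{378278300056440} - 16315 = - \frac{6170951965010539187}{378278300056440}$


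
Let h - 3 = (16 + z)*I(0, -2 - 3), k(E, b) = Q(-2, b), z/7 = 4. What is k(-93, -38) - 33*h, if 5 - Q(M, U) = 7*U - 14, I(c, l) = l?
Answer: 7446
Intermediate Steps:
z = 28 (z = 7*4 = 28)
Q(M, U) = 19 - 7*U (Q(M, U) = 5 - (7*U - 14) = 5 - (-14 + 7*U) = 5 + (14 - 7*U) = 19 - 7*U)
k(E, b) = 19 - 7*b
h = -217 (h = 3 + (16 + 28)*(-2 - 3) = 3 + 44*(-5) = 3 - 220 = -217)
k(-93, -38) - 33*h = (19 - 7*(-38)) - 33*(-217) = (19 + 266) - 1*(-7161) = 285 + 7161 = 7446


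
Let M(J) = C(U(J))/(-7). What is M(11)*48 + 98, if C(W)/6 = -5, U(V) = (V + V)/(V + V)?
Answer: 2126/7 ≈ 303.71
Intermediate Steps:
U(V) = 1 (U(V) = (2*V)/((2*V)) = (2*V)*(1/(2*V)) = 1)
C(W) = -30 (C(W) = 6*(-5) = -30)
M(J) = 30/7 (M(J) = -30/(-7) = -30*(-⅐) = 30/7)
M(11)*48 + 98 = (30/7)*48 + 98 = 1440/7 + 98 = 2126/7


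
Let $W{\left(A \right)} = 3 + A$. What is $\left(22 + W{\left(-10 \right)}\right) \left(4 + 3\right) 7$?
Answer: $735$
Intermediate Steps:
$\left(22 + W{\left(-10 \right)}\right) \left(4 + 3\right) 7 = \left(22 + \left(3 - 10\right)\right) \left(4 + 3\right) 7 = \left(22 - 7\right) 7 \cdot 7 = 15 \cdot 49 = 735$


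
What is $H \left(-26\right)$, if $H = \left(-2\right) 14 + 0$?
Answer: $728$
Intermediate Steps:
$H = -28$ ($H = -28 + 0 = -28$)
$H \left(-26\right) = \left(-28\right) \left(-26\right) = 728$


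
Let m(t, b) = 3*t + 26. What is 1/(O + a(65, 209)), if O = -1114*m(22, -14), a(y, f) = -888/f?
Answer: -209/21420880 ≈ -9.7568e-6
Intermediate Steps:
m(t, b) = 26 + 3*t
O = -102488 (O = -1114*(26 + 3*22) = -1114*(26 + 66) = -1114*92 = -102488)
1/(O + a(65, 209)) = 1/(-102488 - 888/209) = 1/(-21420880/209) = -209/21420880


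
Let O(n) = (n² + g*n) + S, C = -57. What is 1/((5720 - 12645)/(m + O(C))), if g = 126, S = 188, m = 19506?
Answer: -15761/6925 ≈ -2.2760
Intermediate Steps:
O(n) = 188 + n² + 126*n (O(n) = (n² + 126*n) + 188 = 188 + n² + 126*n)
1/((5720 - 12645)/(m + O(C))) = 1/((5720 - 12645)/(19506 + (188 + (-57)² + 126*(-57)))) = 1/(-6925/(19506 + (188 + 3249 - 7182))) = 1/(-6925/(19506 - 3745)) = 1/(-6925/15761) = -15761/6925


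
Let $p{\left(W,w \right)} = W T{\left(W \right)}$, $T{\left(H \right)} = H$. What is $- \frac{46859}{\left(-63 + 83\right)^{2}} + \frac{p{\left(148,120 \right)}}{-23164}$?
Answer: $- \frac{273550869}{2316400} \approx -118.09$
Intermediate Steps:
$p{\left(W,w \right)} = W^{2}$ ($p{\left(W,w \right)} = W W = W^{2}$)
$- \frac{46859}{\left(-63 + 83\right)^{2}} + \frac{p{\left(148,120 \right)}}{-23164} = - \frac{46859}{\left(-63 + 83\right)^{2}} + \frac{148^{2}}{-23164} = - \frac{46859}{20^{2}} + 21904 \left(- \frac{1}{23164}\right) = - \frac{46859}{400} - \frac{5476}{5791} = - \frac{273550869}{2316400}$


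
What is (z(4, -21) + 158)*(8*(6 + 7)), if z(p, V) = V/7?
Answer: 16120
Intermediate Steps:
z(p, V) = V/7 (z(p, V) = V*(⅐) = V/7)
(z(4, -21) + 158)*(8*(6 + 7)) = ((⅐)*(-21) + 158)*(8*(6 + 7)) = (-3 + 158)*(8*13) = 155*104 = 16120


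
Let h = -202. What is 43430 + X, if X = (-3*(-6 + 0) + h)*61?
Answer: 32206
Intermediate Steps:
X = -11224 (X = (-3*(-6 + 0) - 202)*61 = (-3*(-6) - 202)*61 = (18 - 202)*61 = -184*61 = -11224)
43430 + X = 43430 - 11224 = 32206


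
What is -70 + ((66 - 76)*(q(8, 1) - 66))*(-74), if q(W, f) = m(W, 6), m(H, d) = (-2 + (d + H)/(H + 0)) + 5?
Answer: -45395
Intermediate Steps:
m(H, d) = 3 + (H + d)/H (m(H, d) = (-2 + (H + d)/H) + 5 = 3 + (H + d)/H)
q(W, f) = 4 + 6/W
-70 + ((66 - 76)*(q(8, 1) - 66))*(-74) = -70 + ((66 - 76)*((4 + 6/8) - 66))*(-74) = -70 - 10*((4 + 6*(1/8)) - 66)*(-74) = -70 - 10*((4 + 3/4) - 66)*(-74) = -70 - 10*(19/4 - 66)*(-74) = -70 - 10*(-245/4)*(-74) = -70 + (1225/2)*(-74) = -70 - 45325 = -45395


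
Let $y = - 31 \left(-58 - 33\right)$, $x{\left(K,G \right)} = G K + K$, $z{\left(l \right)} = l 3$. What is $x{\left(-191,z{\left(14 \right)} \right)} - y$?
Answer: $-11034$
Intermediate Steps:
$z{\left(l \right)} = 3 l$
$x{\left(K,G \right)} = K + G K$
$y = 2821$ ($y = \left(-31\right) \left(-91\right) = 2821$)
$x{\left(-191,z{\left(14 \right)} \right)} - y = - 191 \left(1 + 3 \cdot 14\right) - 2821 = - 191 \left(1 + 42\right) - 2821 = \left(-191\right) 43 - 2821 = -8213 - 2821 = -11034$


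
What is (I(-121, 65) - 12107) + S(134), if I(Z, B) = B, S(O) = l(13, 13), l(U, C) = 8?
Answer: -12034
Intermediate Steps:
S(O) = 8
(I(-121, 65) - 12107) + S(134) = (65 - 12107) + 8 = -12042 + 8 = -12034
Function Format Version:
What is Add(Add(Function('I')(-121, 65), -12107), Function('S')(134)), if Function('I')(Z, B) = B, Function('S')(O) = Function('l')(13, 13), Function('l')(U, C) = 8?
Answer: -12034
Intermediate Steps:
Function('S')(O) = 8
Add(Add(Function('I')(-121, 65), -12107), Function('S')(134)) = Add(Add(65, -12107), 8) = Add(-12042, 8) = -12034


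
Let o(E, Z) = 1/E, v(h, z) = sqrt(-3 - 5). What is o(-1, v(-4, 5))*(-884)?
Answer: 884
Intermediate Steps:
v(h, z) = 2*I*sqrt(2) (v(h, z) = sqrt(-8) = 2*I*sqrt(2))
o(E, Z) = 1/E
o(-1, v(-4, 5))*(-884) = -884/(-1) = -1*(-884) = 884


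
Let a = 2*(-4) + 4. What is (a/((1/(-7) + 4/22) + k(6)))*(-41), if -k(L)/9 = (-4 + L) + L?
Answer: -12628/5541 ≈ -2.2790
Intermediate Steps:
k(L) = 36 - 18*L (k(L) = -9*((-4 + L) + L) = -9*(-4 + 2*L) = 36 - 18*L)
a = -4 (a = -8 + 4 = -4)
(a/((1/(-7) + 4/22) + k(6)))*(-41) = (-4/((1/(-7) + 4/22) + (36 - 18*6)))*(-41) = (-4/((1*(-⅐) + 4*(1/22)) + (36 - 108)))*(-41) = (-4/((-⅐ + 2/11) - 72))*(-41) = (-4/(3/77 - 72))*(-41) = (-4/(-5541/77))*(-41) = -77/5541*(-4)*(-41) = (308/5541)*(-41) = -12628/5541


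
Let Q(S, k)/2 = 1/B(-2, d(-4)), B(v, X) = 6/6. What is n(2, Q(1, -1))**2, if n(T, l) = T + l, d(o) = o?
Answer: 16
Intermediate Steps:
B(v, X) = 1 (B(v, X) = 6*(1/6) = 1)
Q(S, k) = 2 (Q(S, k) = 2/1 = 2*1 = 2)
n(2, Q(1, -1))**2 = (2 + 2)**2 = 4**2 = 16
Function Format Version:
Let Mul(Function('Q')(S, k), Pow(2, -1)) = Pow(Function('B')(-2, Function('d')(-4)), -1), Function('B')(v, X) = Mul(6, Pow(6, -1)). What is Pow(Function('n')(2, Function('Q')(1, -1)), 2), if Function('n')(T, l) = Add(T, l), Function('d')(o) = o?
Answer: 16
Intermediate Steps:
Function('B')(v, X) = 1 (Function('B')(v, X) = Mul(6, Rational(1, 6)) = 1)
Function('Q')(S, k) = 2 (Function('Q')(S, k) = Mul(2, Pow(1, -1)) = Mul(2, 1) = 2)
Pow(Function('n')(2, Function('Q')(1, -1)), 2) = Pow(Add(2, 2), 2) = Pow(4, 2) = 16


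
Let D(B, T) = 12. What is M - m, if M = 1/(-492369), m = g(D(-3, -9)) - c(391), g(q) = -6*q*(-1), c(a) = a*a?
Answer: 75238414520/492369 ≈ 1.5281e+5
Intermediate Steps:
c(a) = a**2
g(q) = 6*q
m = -152809 (m = 6*12 - 1*391**2 = 72 - 1*152881 = 72 - 152881 = -152809)
M = -1/492369 ≈ -2.0310e-6
M - m = -1/492369 - 1*(-152809) = -1/492369 + 152809 = 75238414520/492369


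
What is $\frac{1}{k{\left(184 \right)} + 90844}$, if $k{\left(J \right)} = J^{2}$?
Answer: $\frac{1}{124700} \approx 8.0192 \cdot 10^{-6}$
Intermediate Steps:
$\frac{1}{k{\left(184 \right)} + 90844} = \frac{1}{184^{2} + 90844} = \frac{1}{33856 + 90844} = \frac{1}{124700}$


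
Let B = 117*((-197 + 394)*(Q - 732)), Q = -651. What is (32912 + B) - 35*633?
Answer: -31866010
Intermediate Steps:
B = -31876767 (B = 117*((-197 + 394)*(-651 - 732)) = 117*(197*(-1383)) = 117*(-272451) = -31876767)
(32912 + B) - 35*633 = (32912 - 31876767) - 35*633 = -31843855 - 22155 = -31866010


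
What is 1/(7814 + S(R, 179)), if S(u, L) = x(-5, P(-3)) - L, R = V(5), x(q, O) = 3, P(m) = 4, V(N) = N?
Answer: 1/7638 ≈ 0.00013092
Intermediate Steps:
R = 5
S(u, L) = 3 - L
1/(7814 + S(R, 179)) = 1/(7814 + (3 - 1*179)) = 1/(7814 + (3 - 179)) = 1/(7814 - 176) = 1/7638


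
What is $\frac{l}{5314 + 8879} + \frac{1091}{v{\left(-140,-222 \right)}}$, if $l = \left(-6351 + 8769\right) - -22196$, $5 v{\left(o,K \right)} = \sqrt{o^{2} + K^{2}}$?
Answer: $\frac{24614}{14193} + \frac{5455 \sqrt{17221}}{34442} \approx 22.519$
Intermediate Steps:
$v{\left(o,K \right)} = \frac{\sqrt{K^{2} + o^{2}}}{5}$ ($v{\left(o,K \right)} = \frac{\sqrt{o^{2} + K^{2}}}{5} = \frac{\sqrt{K^{2} + o^{2}}}{5}$)
$l = 24614$ ($l = 2418 + 22196 = 24614$)
$\frac{l}{5314 + 8879} + \frac{1091}{v{\left(-140,-222 \right)}} = \frac{24614}{5314 + 8879} + \frac{1091}{\frac{1}{5} \sqrt{\left(-222\right)^{2} + \left(-140\right)^{2}}} = \frac{24614}{14193} + \frac{1091}{\frac{1}{5} \sqrt{49284 + 19600}} = 24614 \cdot \frac{1}{14193} + \frac{1091}{\frac{1}{5} \sqrt{68884}} = \frac{24614}{14193} + \frac{1091}{\frac{1}{5} \cdot 2 \sqrt{17221}} = \frac{24614}{14193} + \frac{1091}{\frac{2}{5} \sqrt{17221}} = \frac{24614}{14193} + 1091 \frac{5 \sqrt{17221}}{34442} = \frac{24614}{14193} + \frac{5455 \sqrt{17221}}{34442}$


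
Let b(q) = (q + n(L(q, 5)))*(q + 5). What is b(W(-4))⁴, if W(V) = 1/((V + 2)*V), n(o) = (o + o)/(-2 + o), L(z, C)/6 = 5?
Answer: 735106580896801/40282095616 ≈ 18249.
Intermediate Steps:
L(z, C) = 30 (L(z, C) = 6*5 = 30)
n(o) = 2*o/(-2 + o) (n(o) = (2*o)/(-2 + o) = 2*o/(-2 + o))
W(V) = 1/(V*(2 + V)) (W(V) = 1/((2 + V)*V) = 1/(V*(2 + V)))
b(q) = (5 + q)*(15/7 + q) (b(q) = (q + 2*30/(-2 + 30))*(q + 5) = (q + 2*30/28)*(5 + q) = (q + 2*30*(1/28))*(5 + q) = (q + 15/7)*(5 + q) = (15/7 + q)*(5 + q) = (5 + q)*(15/7 + q))
b(W(-4))⁴ = (75/7 + (1/((-4)*(2 - 4)))² + 50*(1/((-4)*(2 - 4)))/7)⁴ = (75/7 + (-¼/(-2))² + 50*(-¼/(-2))/7)⁴ = (75/7 + (-¼*(-½))² + 50*(-¼*(-½))/7)⁴ = (75/7 + (⅛)² + (50/7)*(⅛))⁴ = (75/7 + 1/64 + 25/28)⁴ = (5207/448)⁴ = 735106580896801/40282095616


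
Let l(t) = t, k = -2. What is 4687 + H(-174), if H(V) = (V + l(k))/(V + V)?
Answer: 407813/87 ≈ 4687.5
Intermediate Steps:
H(V) = (-2 + V)/(2*V) (H(V) = (V - 2)/(V + V) = (-2 + V)/((2*V)) = (-2 + V)*(1/(2*V)) = (-2 + V)/(2*V))
4687 + H(-174) = 4687 + (½)*(-2 - 174)/(-174) = 4687 + (½)*(-1/174)*(-176) = 4687 + 44/87 = 407813/87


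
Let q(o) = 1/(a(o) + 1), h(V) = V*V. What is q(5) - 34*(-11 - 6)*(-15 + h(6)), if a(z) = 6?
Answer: 84967/7 ≈ 12138.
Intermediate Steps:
h(V) = V**2
q(o) = 1/7 (q(o) = 1/(6 + 1) = 1/7)
q(5) - 34*(-11 - 6)*(-15 + h(6)) = 1/7 - 34*(-11 - 6)*(-15 + 6**2) = 1/7 - (-578)*(-15 + 36) = 1/7 - (-578)*21 = 1/7 - 34*(-357) = 1/7 + 12138 = 84967/7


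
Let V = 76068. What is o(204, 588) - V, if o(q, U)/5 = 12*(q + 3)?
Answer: -63648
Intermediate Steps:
o(q, U) = 180 + 60*q (o(q, U) = 5*(12*(q + 3)) = 5*(12*(3 + q)) = 5*(36 + 12*q) = 180 + 60*q)
o(204, 588) - V = (180 + 60*204) - 1*76068 = (180 + 12240) - 76068 = 12420 - 76068 = -63648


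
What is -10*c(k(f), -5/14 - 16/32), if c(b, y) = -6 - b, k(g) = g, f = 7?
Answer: 130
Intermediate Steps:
-10*c(k(f), -5/14 - 16/32) = -10*(-6 - 1*7) = -10*(-6 - 7) = -10*(-13) = 130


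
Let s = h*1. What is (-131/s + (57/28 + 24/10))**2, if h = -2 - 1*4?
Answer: 121727089/176400 ≈ 690.06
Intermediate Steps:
h = -6 (h = -2 - 4 = -6)
s = -6 (s = -6*1 = -6)
(-131/s + (57/28 + 24/10))**2 = (-131/(-6) + (57/28 + 24/10))**2 = (-131*(-1/6) + (57*(1/28) + 24*(1/10)))**2 = (131/6 + (57/28 + 12/5))**2 = (131/6 + 621/140)**2 = (11033/420)**2 = 121727089/176400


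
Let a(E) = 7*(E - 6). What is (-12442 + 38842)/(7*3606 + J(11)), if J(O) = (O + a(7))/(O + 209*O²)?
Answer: 111320000/106437103 ≈ 1.0459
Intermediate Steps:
a(E) = -42 + 7*E (a(E) = 7*(-6 + E) = -42 + 7*E)
J(O) = (7 + O)/(O + 209*O²) (J(O) = (O + (-42 + 7*7))/(O + 209*O²) = (O + (-42 + 49))/(O + 209*O²) = (O + 7)/(O + 209*O²) = (7 + O)/(O + 209*O²))
(-12442 + 38842)/(7*3606 + J(11)) = (-12442 + 38842)/(7*3606 + (7 + 11)/(11*(1 + 209*11))) = 26400/(25242 + (1/11)*18/(1 + 2299)) = 26400/(25242 + (1/11)*18/2300) = 26400/(25242 + (1/11)*(1/2300)*18) = 26400/(25242 + 9/12650) = 26400/(319311309/12650) = 26400*(12650/319311309) = 111320000/106437103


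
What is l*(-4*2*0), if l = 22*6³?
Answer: 0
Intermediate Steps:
l = 4752 (l = 22*216 = 4752)
l*(-4*2*0) = 4752*(-4*2*0) = 4752*(-8*0) = 4752*0 = 0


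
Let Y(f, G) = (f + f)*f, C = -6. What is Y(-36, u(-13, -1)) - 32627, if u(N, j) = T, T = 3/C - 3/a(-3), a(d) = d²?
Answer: -30035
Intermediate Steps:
T = -⅚ (T = 3/(-6) - 3/((-3)²) = 3*(-⅙) - 3/9 = -½ - 3*⅑ = -½ - ⅓ = -⅚ ≈ -0.83333)
u(N, j) = -⅚
Y(f, G) = 2*f² (Y(f, G) = (2*f)*f = 2*f²)
Y(-36, u(-13, -1)) - 32627 = 2*(-36)² - 32627 = 2*1296 - 32627 = 2592 - 32627 = -30035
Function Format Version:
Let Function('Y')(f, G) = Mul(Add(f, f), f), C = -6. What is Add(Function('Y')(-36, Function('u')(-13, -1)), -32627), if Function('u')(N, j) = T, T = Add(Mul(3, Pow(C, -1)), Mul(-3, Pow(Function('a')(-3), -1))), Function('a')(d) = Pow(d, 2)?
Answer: -30035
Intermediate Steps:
T = Rational(-5, 6) (T = Add(Mul(3, Pow(-6, -1)), Mul(-3, Pow(Pow(-3, 2), -1))) = Add(Mul(3, Rational(-1, 6)), Mul(-3, Pow(9, -1))) = Add(Rational(-1, 2), Mul(-3, Rational(1, 9))) = Add(Rational(-1, 2), Rational(-1, 3)) = Rational(-5, 6) ≈ -0.83333)
Function('u')(N, j) = Rational(-5, 6)
Function('Y')(f, G) = Mul(2, Pow(f, 2)) (Function('Y')(f, G) = Mul(Mul(2, f), f) = Mul(2, Pow(f, 2)))
Add(Function('Y')(-36, Function('u')(-13, -1)), -32627) = Add(Mul(2, Pow(-36, 2)), -32627) = Add(Mul(2, 1296), -32627) = Add(2592, -32627) = -30035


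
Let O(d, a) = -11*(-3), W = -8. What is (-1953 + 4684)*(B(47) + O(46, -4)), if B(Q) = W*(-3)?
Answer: 155667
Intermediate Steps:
O(d, a) = 33
B(Q) = 24 (B(Q) = -8*(-3) = 24)
(-1953 + 4684)*(B(47) + O(46, -4)) = (-1953 + 4684)*(24 + 33) = 2731*57 = 155667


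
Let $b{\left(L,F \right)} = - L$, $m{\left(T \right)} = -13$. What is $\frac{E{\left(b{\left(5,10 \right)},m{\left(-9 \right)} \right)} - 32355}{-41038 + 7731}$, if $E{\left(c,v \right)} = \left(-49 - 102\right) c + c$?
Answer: $\frac{31605}{33307} \approx 0.9489$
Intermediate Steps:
$E{\left(c,v \right)} = - 150 c$ ($E{\left(c,v \right)} = \left(-49 - 102\right) c + c = - 151 c + c = - 150 c$)
$\frac{E{\left(b{\left(5,10 \right)},m{\left(-9 \right)} \right)} - 32355}{-41038 + 7731} = \frac{- 150 \left(\left(-1\right) 5\right) - 32355}{-41038 + 7731} = \frac{\left(-150\right) \left(-5\right) - 32355}{-33307} = \left(750 - 32355\right) \left(- \frac{1}{33307}\right) = \left(-31605\right) \left(- \frac{1}{33307}\right) = \frac{31605}{33307}$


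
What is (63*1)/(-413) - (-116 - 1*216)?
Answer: 19579/59 ≈ 331.85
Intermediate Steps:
(63*1)/(-413) - (-116 - 1*216) = 63*(-1/413) - (-116 - 216) = -9/59 - 1*(-332) = -9/59 + 332 = 19579/59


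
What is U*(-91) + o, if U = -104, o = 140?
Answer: 9604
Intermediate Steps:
U*(-91) + o = -104*(-91) + 140 = 9464 + 140 = 9604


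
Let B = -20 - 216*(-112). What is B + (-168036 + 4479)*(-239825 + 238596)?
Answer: 201035725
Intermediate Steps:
B = 24172 (B = -20 + 24192 = 24172)
B + (-168036 + 4479)*(-239825 + 238596) = 24172 + (-168036 + 4479)*(-239825 + 238596) = 24172 - 163557*(-1229) = 24172 + 201011553 = 201035725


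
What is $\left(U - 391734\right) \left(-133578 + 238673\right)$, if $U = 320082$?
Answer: $-7530266940$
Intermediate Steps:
$\left(U - 391734\right) \left(-133578 + 238673\right) = \left(320082 - 391734\right) \left(-133578 + 238673\right) = \left(-71652\right) 105095 = -7530266940$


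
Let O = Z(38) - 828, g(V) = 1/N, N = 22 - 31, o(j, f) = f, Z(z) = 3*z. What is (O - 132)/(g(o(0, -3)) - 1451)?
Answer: 3807/6530 ≈ 0.58300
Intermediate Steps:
N = -9
g(V) = -1/9 (g(V) = 1/(-9) = -1/9)
O = -714 (O = 3*38 - 828 = 114 - 828 = -714)
(O - 132)/(g(o(0, -3)) - 1451) = (-714 - 132)/(-1/9 - 1451) = -846/(-13060/9) = -846*(-9/13060) = 3807/6530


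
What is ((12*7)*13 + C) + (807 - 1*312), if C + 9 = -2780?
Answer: -1202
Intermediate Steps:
C = -2789 (C = -9 - 2780 = -2789)
((12*7)*13 + C) + (807 - 1*312) = ((12*7)*13 - 2789) + (807 - 1*312) = (84*13 - 2789) + (807 - 312) = (1092 - 2789) + 495 = -1697 + 495 = -1202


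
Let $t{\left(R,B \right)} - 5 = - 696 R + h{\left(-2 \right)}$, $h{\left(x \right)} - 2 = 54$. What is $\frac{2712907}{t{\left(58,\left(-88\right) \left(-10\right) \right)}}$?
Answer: $- \frac{2712907}{40307} \approx -67.306$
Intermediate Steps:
$h{\left(x \right)} = 56$ ($h{\left(x \right)} = 2 + 54 = 56$)
$t{\left(R,B \right)} = 61 - 696 R$ ($t{\left(R,B \right)} = 5 - \left(-56 + 696 R\right) = 61 - 696 R$)
$\frac{2712907}{t{\left(58,\left(-88\right) \left(-10\right) \right)}} = \frac{2712907}{61 - 40368} = \frac{2712907}{-40307} = 2712907 \left(- \frac{1}{40307}\right) = - \frac{2712907}{40307}$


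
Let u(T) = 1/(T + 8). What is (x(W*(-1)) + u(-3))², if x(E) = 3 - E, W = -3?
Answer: 1/25 ≈ 0.040000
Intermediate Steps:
u(T) = 1/(8 + T)
(x(W*(-1)) + u(-3))² = ((3 - (-3)*(-1)) + 1/(8 - 3))² = ((3 - 1*3) + 1/5)² = ((3 - 3) + ⅕)² = (0 + ⅕)² = (⅕)² = 1/25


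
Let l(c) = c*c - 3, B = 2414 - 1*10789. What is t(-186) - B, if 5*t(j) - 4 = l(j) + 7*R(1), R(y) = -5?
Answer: 76437/5 ≈ 15287.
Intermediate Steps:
B = -8375 (B = 2414 - 10789 = -8375)
l(c) = -3 + c² (l(c) = c² - 3 = -3 + c²)
t(j) = -34/5 + j²/5 (t(j) = ⅘ + ((-3 + j²) + 7*(-5))/5 = ⅘ + ((-3 + j²) - 35)/5 = ⅘ + (-38 + j²)/5 = ⅘ + (-38/5 + j²/5) = -34/5 + j²/5)
t(-186) - B = (-34/5 + (⅕)*(-186)²) - 1*(-8375) = (-34/5 + (⅕)*34596) + 8375 = (-34/5 + 34596/5) + 8375 = 34562/5 + 8375 = 76437/5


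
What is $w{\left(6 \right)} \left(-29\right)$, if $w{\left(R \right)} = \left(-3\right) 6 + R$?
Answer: $348$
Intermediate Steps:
$w{\left(R \right)} = -18 + R$
$w{\left(6 \right)} \left(-29\right) = \left(-18 + 6\right) \left(-29\right) = \left(-12\right) \left(-29\right) = 348$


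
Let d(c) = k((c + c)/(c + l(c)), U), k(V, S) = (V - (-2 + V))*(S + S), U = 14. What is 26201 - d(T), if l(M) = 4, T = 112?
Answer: 26145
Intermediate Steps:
k(V, S) = 4*S (k(V, S) = (V + (2 - V))*(2*S) = 2*(2*S) = 4*S)
d(c) = 56 (d(c) = 4*14 = 56)
26201 - d(T) = 26201 - 1*56 = 26201 - 56 = 26145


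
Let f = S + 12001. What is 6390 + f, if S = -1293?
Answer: 17098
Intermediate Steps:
f = 10708 (f = -1293 + 12001 = 10708)
6390 + f = 6390 + 10708 = 17098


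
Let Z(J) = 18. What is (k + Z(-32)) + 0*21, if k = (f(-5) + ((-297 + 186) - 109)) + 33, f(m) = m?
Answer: -174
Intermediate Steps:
k = -192 (k = (-5 + ((-297 + 186) - 109)) + 33 = (-5 + (-111 - 109)) + 33 = (-5 - 220) + 33 = -225 + 33 = -192)
(k + Z(-32)) + 0*21 = (-192 + 18) + 0*21 = -174 + 0 = -174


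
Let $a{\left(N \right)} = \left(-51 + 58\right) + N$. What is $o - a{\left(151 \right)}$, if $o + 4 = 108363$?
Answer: $108201$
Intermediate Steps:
$o = 108359$ ($o = -4 + 108363 = 108359$)
$a{\left(N \right)} = 7 + N$
$o - a{\left(151 \right)} = 108359 - \left(7 + 151\right) = 108359 - 158 = 108201$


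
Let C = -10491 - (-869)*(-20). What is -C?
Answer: 27871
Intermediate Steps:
C = -27871 (C = -10491 - 1*17380 = -10491 - 17380 = -27871)
-C = -1*(-27871) = 27871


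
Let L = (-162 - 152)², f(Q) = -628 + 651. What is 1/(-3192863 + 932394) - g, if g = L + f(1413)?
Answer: -222925192312/2260469 ≈ -98619.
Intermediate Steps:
f(Q) = 23
L = 98596 (L = (-314)² = 98596)
g = 98619 (g = 98596 + 23 = 98619)
1/(-3192863 + 932394) - g = 1/(-3192863 + 932394) - 1*98619 = 1/(-2260469) - 98619 = -1/2260469 - 98619 = -222925192312/2260469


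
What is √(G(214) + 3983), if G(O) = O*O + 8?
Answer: √49787 ≈ 223.13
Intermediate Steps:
G(O) = 8 + O² (G(O) = O² + 8 = 8 + O²)
√(G(214) + 3983) = √((8 + 214²) + 3983) = √((8 + 45796) + 3983) = √(45804 + 3983) = √49787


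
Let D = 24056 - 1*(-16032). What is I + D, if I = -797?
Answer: 39291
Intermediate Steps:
D = 40088 (D = 24056 + 16032 = 40088)
I + D = -797 + 40088 = 39291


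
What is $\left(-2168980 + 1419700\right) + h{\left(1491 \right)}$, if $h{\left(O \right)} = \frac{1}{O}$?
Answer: $- \frac{1117176479}{1491} \approx -7.4928 \cdot 10^{5}$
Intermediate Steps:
$\left(-2168980 + 1419700\right) + h{\left(1491 \right)} = \left(-2168980 + 1419700\right) + \frac{1}{1491} = -749280 + \frac{1}{1491} = - \frac{1117176479}{1491}$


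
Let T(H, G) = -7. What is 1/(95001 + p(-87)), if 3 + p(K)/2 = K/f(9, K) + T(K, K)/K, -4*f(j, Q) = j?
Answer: 87/8271307 ≈ 1.0518e-5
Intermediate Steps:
f(j, Q) = -j/4
p(K) = -6 - 14/K - 8*K/9 (p(K) = -6 + 2*(K/((-1/4*9)) - 7/K) = -6 + 2*(K/(-9/4) - 7/K) = -6 + 2*(K*(-4/9) - 7/K) = -6 + 2*(-4*K/9 - 7/K) = -6 + 2*(-7/K - 4*K/9) = -6 + (-14/K - 8*K/9) = -6 - 14/K - 8*K/9)
1/(95001 + p(-87)) = 1/(95001 + (-6 - 14/(-87) - 8/9*(-87))) = 1/(95001 + (-6 - 14*(-1/87) + 232/3)) = 1/(95001 + (-6 + 14/87 + 232/3)) = 1/(95001 + 6220/87) = 1/(8271307/87) = 87/8271307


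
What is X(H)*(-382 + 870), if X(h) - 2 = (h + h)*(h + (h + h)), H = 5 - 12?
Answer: 144448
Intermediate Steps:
H = -7
X(h) = 2 + 6*h² (X(h) = 2 + (h + h)*(h + (h + h)) = 2 + (2*h)*(h + 2*h) = 2 + (2*h)*(3*h) = 2 + 6*h²)
X(H)*(-382 + 870) = (2 + 6*(-7)²)*(-382 + 870) = (2 + 6*49)*488 = (2 + 294)*488 = 296*488 = 144448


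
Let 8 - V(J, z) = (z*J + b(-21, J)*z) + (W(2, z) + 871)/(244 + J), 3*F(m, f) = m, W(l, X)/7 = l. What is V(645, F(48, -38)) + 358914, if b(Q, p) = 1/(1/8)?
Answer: 309792501/889 ≈ 3.4847e+5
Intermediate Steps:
W(l, X) = 7*l
F(m, f) = m/3
b(Q, p) = 8 (b(Q, p) = 1/(⅛) = 8)
V(J, z) = 8 - 885/(244 + J) - 8*z - J*z (V(J, z) = 8 - ((z*J + 8*z) + (7*2 + 871)/(244 + J)) = 8 - ((J*z + 8*z) + (14 + 871)/(244 + J)) = 8 - ((8*z + J*z) + 885/(244 + J)) = 8 - (8*z + 885/(244 + J) + J*z) = 8 + (-885/(244 + J) - 8*z - J*z) = 8 - 885/(244 + J) - 8*z - J*z)
V(645, F(48, -38)) + 358914 = (1067 - 1952*48/3 + 8*645 - 1*(⅓)*48*645² - 252*645*(⅓)*48)/(244 + 645) + 358914 = (1067 - 1952*16 + 5160 - 1*16*416025 - 252*645*16)/889 + 358914 = (1067 - 31232 + 5160 - 6656400 - 2600640)/889 + 358914 = (1/889)*(-9282045) + 358914 = -9282045/889 + 358914 = 309792501/889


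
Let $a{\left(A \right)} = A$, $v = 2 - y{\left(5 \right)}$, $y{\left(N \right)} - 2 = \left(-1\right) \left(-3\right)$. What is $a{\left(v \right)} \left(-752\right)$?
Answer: $2256$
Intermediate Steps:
$y{\left(N \right)} = 5$ ($y{\left(N \right)} = 2 - -3 = 2 + 3 = 5$)
$v = -3$ ($v = 2 - 5 = -3$)
$a{\left(v \right)} \left(-752\right) = \left(-3\right) \left(-752\right) = 2256$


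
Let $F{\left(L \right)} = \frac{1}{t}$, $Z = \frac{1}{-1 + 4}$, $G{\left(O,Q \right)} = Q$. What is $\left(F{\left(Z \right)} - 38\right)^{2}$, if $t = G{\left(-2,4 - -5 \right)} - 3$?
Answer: $\frac{51529}{36} \approx 1431.4$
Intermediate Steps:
$Z = \frac{1}{3} \approx 0.33333$
$t = 6$ ($t = \left(4 - -5\right) - 3 = \left(4 + 5\right) - 3 = 9 - 3 = 6$)
$F{\left(L \right)} = \frac{1}{6}$
$\left(F{\left(Z \right)} - 38\right)^{2} = \left(\frac{1}{6} - 38\right)^{2} = \left(- \frac{227}{6}\right)^{2} = \frac{51529}{36}$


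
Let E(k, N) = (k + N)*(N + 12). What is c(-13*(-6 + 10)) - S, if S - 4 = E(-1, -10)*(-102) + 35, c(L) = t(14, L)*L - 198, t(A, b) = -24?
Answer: -1233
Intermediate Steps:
E(k, N) = (12 + N)*(N + k) (E(k, N) = (N + k)*(12 + N) = (12 + N)*(N + k))
c(L) = -198 - 24*L (c(L) = -24*L - 198 = -198 - 24*L)
S = 2283 (S = 4 + (((-10)² + 12*(-10) + 12*(-1) - 10*(-1))*(-102) + 35) = 4 + ((100 - 120 - 12 + 10)*(-102) + 35) = 4 + (-22*(-102) + 35) = 4 + (2244 + 35) = 4 + 2279 = 2283)
c(-13*(-6 + 10)) - S = (-198 - (-312)*(-6 + 10)) - 1*2283 = (-198 - (-312)*4) - 2283 = (-198 - 24*(-52)) - 2283 = (-198 + 1248) - 2283 = 1050 - 2283 = -1233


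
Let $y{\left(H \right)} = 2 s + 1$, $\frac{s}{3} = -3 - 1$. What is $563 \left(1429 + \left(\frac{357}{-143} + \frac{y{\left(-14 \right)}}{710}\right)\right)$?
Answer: $\frac{81539070993}{101530} \approx 8.031 \cdot 10^{5}$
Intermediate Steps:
$s = -12$ ($s = 3 \left(-3 - 1\right) = 3 \left(-4\right) = -12$)
$y{\left(H \right)} = -23$ ($y{\left(H \right)} = 2 \left(-12\right) + 1 = -24 + 1 = -23$)
$563 \left(1429 + \left(\frac{357}{-143} + \frac{y{\left(-14 \right)}}{710}\right)\right) = 563 \left(1429 + \left(\frac{357}{-143} - \frac{23}{710}\right)\right) = 563 \left(1429 + \left(357 \left(- \frac{1}{143}\right) - \frac{23}{710}\right)\right) = 563 \left(1429 - \frac{256759}{101530}\right) = 563 \cdot \frac{144829611}{101530} = \frac{81539070993}{101530}$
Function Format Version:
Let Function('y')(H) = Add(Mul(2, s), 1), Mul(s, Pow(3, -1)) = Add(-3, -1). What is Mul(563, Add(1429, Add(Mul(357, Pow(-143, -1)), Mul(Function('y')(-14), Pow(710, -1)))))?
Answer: Rational(81539070993, 101530) ≈ 8.0310e+5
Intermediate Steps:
s = -12 (s = Mul(3, Add(-3, -1)) = Mul(3, -4) = -12)
Function('y')(H) = -23 (Function('y')(H) = Add(Mul(2, -12), 1) = Add(-24, 1) = -23)
Mul(563, Add(1429, Add(Mul(357, Pow(-143, -1)), Mul(Function('y')(-14), Pow(710, -1))))) = Mul(563, Add(1429, Add(Mul(357, Pow(-143, -1)), Mul(-23, Pow(710, -1))))) = Mul(563, Add(1429, Add(Mul(357, Rational(-1, 143)), Mul(-23, Rational(1, 710))))) = Mul(563, Add(1429, Add(Rational(-357, 143), Rational(-23, 710)))) = Mul(563, Add(1429, Rational(-256759, 101530))) = Mul(563, Rational(144829611, 101530)) = Rational(81539070993, 101530)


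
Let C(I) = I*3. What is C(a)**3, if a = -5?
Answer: -3375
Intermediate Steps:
C(I) = 3*I
C(a)**3 = (3*(-5))**3 = (-15)**3 = -3375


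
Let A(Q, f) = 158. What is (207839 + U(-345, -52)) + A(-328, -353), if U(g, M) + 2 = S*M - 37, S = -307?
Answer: 223922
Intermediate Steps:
U(g, M) = -39 - 307*M (U(g, M) = -2 + (-307*M - 37) = -2 + (-37 - 307*M) = -39 - 307*M)
(207839 + U(-345, -52)) + A(-328, -353) = (207839 + (-39 - 307*(-52))) + 158 = (207839 + (-39 + 15964)) + 158 = (207839 + 15925) + 158 = 223764 + 158 = 223922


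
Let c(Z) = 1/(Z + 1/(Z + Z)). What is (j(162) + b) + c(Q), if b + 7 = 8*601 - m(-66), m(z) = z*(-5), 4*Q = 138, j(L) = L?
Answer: 22067117/4763 ≈ 4633.0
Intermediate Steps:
Q = 69/2 (Q = (¼)*138 = 69/2 ≈ 34.500)
m(z) = -5*z
b = 4471 (b = -7 + (8*601 - (-5)*(-66)) = -7 + (4808 - 1*330) = -7 + (4808 - 330) = -7 + 4478 = 4471)
c(Z) = 1/(Z + 1/(2*Z))
(j(162) + b) + c(Q) = (162 + 4471) + 2*(69/2)/(1 + 2*(69/2)²) = 4633 + 2*(69/2)/(1 + 2*(4761/4)) = 4633 + 2*(69/2)/(1 + 4761/2) = 4633 + 2*(69/2)/(4763/2) = 4633 + 2*(69/2)*(2/4763) = 4633 + 138/4763 = 22067117/4763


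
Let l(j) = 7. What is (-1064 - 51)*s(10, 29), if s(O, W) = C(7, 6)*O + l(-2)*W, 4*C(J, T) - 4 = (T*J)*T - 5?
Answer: -1852015/2 ≈ -9.2601e+5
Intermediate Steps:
C(J, T) = -1/4 + J*T**2/4 (C(J, T) = 1 + ((T*J)*T - 5)/4 = 1 + ((J*T)*T - 5)/4 = 1 + (J*T**2 - 5)/4 = 1 + (-5 + J*T**2)/4 = 1 + (-5/4 + J*T**2/4) = -1/4 + J*T**2/4)
s(O, W) = 7*W + 251*O/4 (s(O, W) = (-1/4 + (1/4)*7*6**2)*O + 7*W = (-1/4 + (1/4)*7*36)*O + 7*W = (-1/4 + 63)*O + 7*W = 251*O/4 + 7*W = 7*W + 251*O/4)
(-1064 - 51)*s(10, 29) = (-1064 - 51)*(7*29 + (251/4)*10) = -1115*(203 + 1255/2) = -1115*1661/2 = -1852015/2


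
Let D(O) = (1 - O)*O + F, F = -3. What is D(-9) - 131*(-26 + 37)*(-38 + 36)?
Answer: 2789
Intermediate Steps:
D(O) = -3 + O*(1 - O) (D(O) = (1 - O)*O - 3 = O*(1 - O) - 3 = -3 + O*(1 - O))
D(-9) - 131*(-26 + 37)*(-38 + 36) = (-3 - 9 - 1*(-9)²) - 131*(-26 + 37)*(-38 + 36) = (-3 - 9 - 1*81) - 1441*(-2) = (-3 - 9 - 81) - 131*(-22) = -93 + 2882 = 2789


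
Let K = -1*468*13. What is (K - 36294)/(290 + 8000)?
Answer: -21189/4145 ≈ -5.1119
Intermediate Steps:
K = -6084 (K = -468*13 = -6084)
(K - 36294)/(290 + 8000) = (-6084 - 36294)/(290 + 8000) = -42378/8290 = -42378*1/8290 = -21189/4145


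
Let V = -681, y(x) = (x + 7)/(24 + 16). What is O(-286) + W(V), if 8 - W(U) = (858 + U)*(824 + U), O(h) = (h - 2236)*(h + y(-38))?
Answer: 13958871/20 ≈ 6.9794e+5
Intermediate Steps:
y(x) = 7/40 + x/40 (y(x) = (7 + x)/40 = (7 + x)*(1/40) = 7/40 + x/40)
O(h) = (-2236 + h)*(-31/40 + h) (O(h) = (h - 2236)*(h + (7/40 + (1/40)*(-38))) = (-2236 + h)*(h + (7/40 - 19/20)) = (-2236 + h)*(h - 31/40) = (-2236 + h)*(-31/40 + h))
W(U) = 8 - (824 + U)*(858 + U) (W(U) = 8 - (858 + U)*(824 + U) = 8 - (824 + U)*(858 + U))
O(-286) + W(V) = (17329/10 + (-286)² - 89471/40*(-286)) + (-706984 - 1*(-681)² - 1682*(-681)) = (17329/10 + 81796 + 12794353/20) + (-706984 - 1*463761 + 1145442) = 14464931/20 + (-706984 - 463761 + 1145442) = 14464931/20 - 25303 = 13958871/20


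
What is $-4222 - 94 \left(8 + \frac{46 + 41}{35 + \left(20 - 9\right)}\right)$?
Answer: $- \frac{118491}{23} \approx -5151.8$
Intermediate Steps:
$-4222 - 94 \left(8 + \frac{46 + 41}{35 + \left(20 - 9\right)}\right) = -4222 - 94 \left(8 + \frac{87}{35 + \left(20 - 9\right)}\right) = -4222 - 94 \left(8 + \frac{87}{35 + 11}\right) = -4222 - 94 \left(8 + \frac{87}{46}\right) = -4222 - 94 \cdot \frac{455}{46} = -4222 - \frac{21385}{23} = - \frac{118491}{23}$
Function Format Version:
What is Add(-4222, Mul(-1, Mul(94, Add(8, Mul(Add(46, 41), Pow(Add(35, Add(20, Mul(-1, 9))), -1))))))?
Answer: Rational(-118491, 23) ≈ -5151.8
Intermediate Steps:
Add(-4222, Mul(-1, Mul(94, Add(8, Mul(Add(46, 41), Pow(Add(35, Add(20, Mul(-1, 9))), -1)))))) = Add(-4222, Mul(-1, Mul(94, Add(8, Mul(87, Pow(Add(35, Add(20, -9)), -1)))))) = Add(-4222, Mul(-1, Mul(94, Add(8, Mul(87, Pow(Add(35, 11), -1)))))) = Add(-4222, Mul(-1, Mul(94, Add(8, Mul(87, Pow(46, -1)))))) = Add(-4222, Mul(-1, Mul(94, Add(8, Mul(87, Rational(1, 46)))))) = Add(-4222, Mul(-1, Mul(94, Add(8, Rational(87, 46))))) = Add(-4222, Mul(-1, Mul(94, Rational(455, 46)))) = Add(-4222, Mul(-1, Rational(21385, 23))) = Add(-4222, Rational(-21385, 23)) = Rational(-118491, 23)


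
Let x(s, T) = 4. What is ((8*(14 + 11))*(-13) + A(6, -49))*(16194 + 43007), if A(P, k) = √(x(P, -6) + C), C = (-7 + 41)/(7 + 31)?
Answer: -153922600 + 59201*√1767/19 ≈ -1.5379e+8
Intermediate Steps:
C = 17/19 (C = 34/38 = 34*(1/38) = 17/19 ≈ 0.89474)
A(P, k) = √1767/19 (A(P, k) = √(4 + 17/19) = √(93/19) = √1767/19)
((8*(14 + 11))*(-13) + A(6, -49))*(16194 + 43007) = ((8*(14 + 11))*(-13) + √1767/19)*(16194 + 43007) = ((8*25)*(-13) + √1767/19)*59201 = (200*(-13) + √1767/19)*59201 = (-2600 + √1767/19)*59201 = -153922600 + 59201*√1767/19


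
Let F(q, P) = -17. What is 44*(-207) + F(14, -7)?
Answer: -9125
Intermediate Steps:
44*(-207) + F(14, -7) = 44*(-207) - 17 = -9108 - 17 = -9125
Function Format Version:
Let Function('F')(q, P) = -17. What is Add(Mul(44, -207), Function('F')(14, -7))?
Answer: -9125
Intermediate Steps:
Add(Mul(44, -207), Function('F')(14, -7)) = Add(Mul(44, -207), -17) = Add(-9108, -17) = -9125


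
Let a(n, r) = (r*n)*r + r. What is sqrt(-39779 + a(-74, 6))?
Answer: I*sqrt(42437) ≈ 206.0*I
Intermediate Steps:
a(n, r) = r + n*r**2 (a(n, r) = (n*r)*r + r = n*r**2 + r = r + n*r**2)
sqrt(-39779 + a(-74, 6)) = sqrt(-39779 + 6*(1 - 74*6)) = sqrt(-39779 + 6*(1 - 444)) = sqrt(-39779 + 6*(-443)) = sqrt(-39779 - 2658) = sqrt(-42437) = I*sqrt(42437)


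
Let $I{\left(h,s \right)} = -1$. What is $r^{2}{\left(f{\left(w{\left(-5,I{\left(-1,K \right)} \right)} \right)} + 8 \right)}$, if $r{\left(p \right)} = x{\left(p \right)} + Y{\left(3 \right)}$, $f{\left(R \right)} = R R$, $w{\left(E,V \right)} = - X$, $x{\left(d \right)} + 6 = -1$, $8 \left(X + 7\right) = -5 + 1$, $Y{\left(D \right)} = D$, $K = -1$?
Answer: $16$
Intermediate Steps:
$X = - \frac{15}{2}$ ($X = -7 + \frac{-5 + 1}{8} = -7 + \frac{1}{8} \left(-4\right) = -7 - \frac{1}{2} = - \frac{15}{2} \approx -7.5$)
$x{\left(d \right)} = -7$ ($x{\left(d \right)} = -6 - 1 = -7$)
$w{\left(E,V \right)} = \frac{15}{2}$ ($w{\left(E,V \right)} = \left(-1\right) \left(- \frac{15}{2}\right) = \frac{15}{2}$)
$f{\left(R \right)} = R^{2}$
$r{\left(p \right)} = -4$ ($r{\left(p \right)} = -7 + 3 = -4$)
$r^{2}{\left(f{\left(w{\left(-5,I{\left(-1,K \right)} \right)} \right)} + 8 \right)} = \left(-4\right)^{2} = 16$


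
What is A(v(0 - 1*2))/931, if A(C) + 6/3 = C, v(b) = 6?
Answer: 4/931 ≈ 0.0042965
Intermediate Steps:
A(C) = -2 + C
A(v(0 - 1*2))/931 = (-2 + 6)/931 = 4*(1/931) = 4/931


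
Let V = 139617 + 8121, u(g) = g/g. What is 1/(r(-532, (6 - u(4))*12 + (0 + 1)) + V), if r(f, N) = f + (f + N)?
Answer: 1/146735 ≈ 6.8150e-6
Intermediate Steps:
u(g) = 1
V = 147738
r(f, N) = N + 2*f (r(f, N) = f + (N + f) = N + 2*f)
1/(r(-532, (6 - u(4))*12 + (0 + 1)) + V) = 1/((((6 - 1*1)*12 + (0 + 1)) + 2*(-532)) + 147738) = 1/((((6 - 1)*12 + 1) - 1064) + 147738) = 1/(((5*12 + 1) - 1064) + 147738) = 1/(((60 + 1) - 1064) + 147738) = 1/((61 - 1064) + 147738) = 1/(-1003 + 147738) = 1/146735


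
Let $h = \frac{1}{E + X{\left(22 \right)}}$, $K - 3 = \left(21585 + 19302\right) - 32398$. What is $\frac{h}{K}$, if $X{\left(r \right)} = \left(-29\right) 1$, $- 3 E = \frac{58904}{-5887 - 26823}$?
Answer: $- \frac{49065}{11833033036} \approx -4.1464 \cdot 10^{-6}$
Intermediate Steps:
$K = 8492$ ($K = 3 + \left(\left(21585 + 19302\right) - 32398\right) = 3 + \left(40887 - 32398\right) = 3 + 8489 = 8492$)
$E = \frac{29452}{49065}$ ($E = - \frac{58904 \frac{1}{-5887 - 26823}}{3} = - \frac{58904 \frac{1}{-32710}}{3} = - \frac{58904 \left(- \frac{1}{32710}\right)}{3} = \left(- \frac{1}{3}\right) \left(- \frac{29452}{16355}\right) = \frac{29452}{49065} \approx 0.60026$)
$X{\left(r \right)} = -29$
$h = - \frac{49065}{1393433}$ ($h = \frac{1}{\frac{29452}{49065} - 29} = \frac{1}{- \frac{1393433}{49065}} = - \frac{49065}{1393433} \approx -0.035212$)
$\frac{h}{K} = - \frac{49065}{1393433 \cdot 8492} = \left(- \frac{49065}{1393433}\right) \frac{1}{8492} = - \frac{49065}{11833033036}$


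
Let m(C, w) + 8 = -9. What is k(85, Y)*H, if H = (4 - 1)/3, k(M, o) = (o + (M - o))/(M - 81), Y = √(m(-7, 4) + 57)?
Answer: 85/4 ≈ 21.250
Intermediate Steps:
m(C, w) = -17 (m(C, w) = -8 - 9 = -17)
Y = 2*√10 (Y = √(-17 + 57) = √40 = 2*√10 ≈ 6.3246)
k(M, o) = M/(-81 + M)
H = 1 (H = 3*(⅓) = 1)
k(85, Y)*H = (85/(-81 + 85))*1 = (85/4)*1 = 85/4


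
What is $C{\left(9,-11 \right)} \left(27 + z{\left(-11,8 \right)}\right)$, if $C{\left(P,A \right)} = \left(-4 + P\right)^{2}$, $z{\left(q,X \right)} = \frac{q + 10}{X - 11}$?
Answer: $\frac{2050}{3} \approx 683.33$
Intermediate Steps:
$z{\left(q,X \right)} = \frac{10 + q}{-11 + X}$
$C{\left(9,-11 \right)} \left(27 + z{\left(-11,8 \right)}\right) = \left(-4 + 9\right)^{2} \left(27 + \frac{10 - 11}{-11 + 8}\right) = 5^{2} \left(27 + \frac{1}{-3} \left(-1\right)\right) = 25 \left(27 - - \frac{1}{3}\right) = 25 \left(27 + \frac{1}{3}\right) = 25 \cdot \frac{82}{3} = \frac{2050}{3}$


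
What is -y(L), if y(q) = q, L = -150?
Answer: 150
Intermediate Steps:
-y(L) = -1*(-150) = 150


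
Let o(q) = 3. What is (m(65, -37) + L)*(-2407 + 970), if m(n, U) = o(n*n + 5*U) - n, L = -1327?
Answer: 1995993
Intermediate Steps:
m(n, U) = 3 - n
(m(65, -37) + L)*(-2407 + 970) = ((3 - 1*65) - 1327)*(-2407 + 970) = ((3 - 65) - 1327)*(-1437) = (-62 - 1327)*(-1437) = -1389*(-1437) = 1995993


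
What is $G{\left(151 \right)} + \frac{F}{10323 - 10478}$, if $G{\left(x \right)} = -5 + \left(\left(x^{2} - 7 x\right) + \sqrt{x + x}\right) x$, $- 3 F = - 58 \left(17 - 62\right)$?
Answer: $\frac{101783683}{31} + 151 \sqrt{302} \approx 3.286 \cdot 10^{6}$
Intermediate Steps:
$F = -870$ ($F = - \frac{\left(-58\right) \left(17 - 62\right)}{3} = - \frac{\left(-58\right) \left(-45\right)}{3} = \left(- \frac{1}{3}\right) 2610 = -870$)
$G{\left(x \right)} = -5 + x \left(x^{2} - 7 x + \sqrt{2} \sqrt{x}\right)$ ($G{\left(x \right)} = -5 + \left(\left(x^{2} - 7 x\right) + \sqrt{2 x}\right) x = -5 + \left(\left(x^{2} - 7 x\right) + \sqrt{2} \sqrt{x}\right) x = -5 + \left(x^{2} - 7 x + \sqrt{2} \sqrt{x}\right) x = -5 + x \left(x^{2} - 7 x + \sqrt{2} \sqrt{x}\right)$)
$G{\left(151 \right)} + \frac{F}{10323 - 10478} = \left(-5 + 151^{3} - 7 \cdot 151^{2} + \sqrt{2} \cdot 151^{\frac{3}{2}}\right) - \frac{870}{10323 - 10478} = \left(-5 + 3442951 - 159607 + \sqrt{2} \cdot 151 \sqrt{151}\right) - \frac{870}{10323 - 10478} = \left(-5 + 3442951 - 159607 + 151 \sqrt{302}\right) - \frac{870}{-155} = \left(3283339 + 151 \sqrt{302}\right) - - \frac{174}{31} = \left(3283339 + 151 \sqrt{302}\right) + \frac{174}{31} = \frac{101783683}{31} + 151 \sqrt{302}$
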